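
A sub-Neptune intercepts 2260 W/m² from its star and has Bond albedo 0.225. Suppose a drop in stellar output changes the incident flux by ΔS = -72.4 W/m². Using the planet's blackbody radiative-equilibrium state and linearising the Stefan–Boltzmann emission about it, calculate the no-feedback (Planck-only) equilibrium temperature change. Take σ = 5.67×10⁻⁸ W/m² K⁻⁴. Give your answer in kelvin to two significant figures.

The baseline emission temperature is T_e = 296.4 K.
ΔF = Δ[S(1−α)]/4 = (1−0.225)·-72.4/4 = -14.03 W/m².
Planck response: λ_P = 4σT_e³ = 4·5.67×10⁻⁸·(296.4)³ = 5.908 W/m²/K.
So ΔT₀ = -14.03/5.908 = -2.37 K.

-2.4 kelvin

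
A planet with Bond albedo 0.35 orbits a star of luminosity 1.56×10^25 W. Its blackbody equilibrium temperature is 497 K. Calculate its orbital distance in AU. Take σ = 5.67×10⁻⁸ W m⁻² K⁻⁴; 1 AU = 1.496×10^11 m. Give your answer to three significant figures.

Energy balance gives S = 4σT⁴/(1−α) = 21290 W m⁻².
From L = 4πd²S, d = √(1.56×10^25/(4π·21290)) = 7.636×10^9 m = 0.05104 AU.

0.0510 AU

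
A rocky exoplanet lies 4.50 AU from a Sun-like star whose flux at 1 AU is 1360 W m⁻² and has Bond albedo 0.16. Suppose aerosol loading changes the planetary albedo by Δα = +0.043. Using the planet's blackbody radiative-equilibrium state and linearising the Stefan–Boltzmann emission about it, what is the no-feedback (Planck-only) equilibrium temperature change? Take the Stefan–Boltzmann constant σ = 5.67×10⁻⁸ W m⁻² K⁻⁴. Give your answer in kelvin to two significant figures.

Irradiance scales as 1/d², so S = 1360 W m⁻² × (1/4.50)² = 67.16 W m⁻².
Unperturbed T_e = [67.16·(1−0.16)/(4σ)]^¼ = 125.6 K.
The change in absorbed flux is Δ[S(1−α)/4] = −SΔα/4 = -0.7220 W m⁻².
Planck response: λ_P = 4σT_e³ = 4·5.67×10⁻⁸·(125.6)³ = 0.4492 W m⁻²/K.
Hence the no-feedback warming is ΔF/(4σT_e³) = -1.61 K.

-1.6 K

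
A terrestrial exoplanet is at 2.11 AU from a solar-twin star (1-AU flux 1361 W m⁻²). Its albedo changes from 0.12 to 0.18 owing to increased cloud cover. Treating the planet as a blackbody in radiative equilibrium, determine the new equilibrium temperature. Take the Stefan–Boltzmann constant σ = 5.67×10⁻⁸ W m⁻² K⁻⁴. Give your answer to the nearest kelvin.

182 kelvin

By the inverse-square law, S = 1361/2.11² = 305.7 W m⁻².
T₂ = [S(1−α₂)/(4σ)]^(1/4) = [305.7·0.82/(4σ)]^(1/4) = 182.3 K.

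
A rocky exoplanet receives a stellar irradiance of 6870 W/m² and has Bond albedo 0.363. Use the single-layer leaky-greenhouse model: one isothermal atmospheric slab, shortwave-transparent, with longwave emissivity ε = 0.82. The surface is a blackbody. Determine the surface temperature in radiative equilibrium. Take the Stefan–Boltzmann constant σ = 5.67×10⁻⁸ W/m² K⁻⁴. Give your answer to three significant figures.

The planet radiates to space at T_e = [S(1−α)/(4σ)]^(1/4) = 372.7 K.
The surface balance (absorbed SW + ε·downward IR = σT_s⁴) with T_a⁴ = T_s⁴/2 reduces to T_s = T_e·[2/(2−ε)]^¼ = 425.3 K.

425 kelvin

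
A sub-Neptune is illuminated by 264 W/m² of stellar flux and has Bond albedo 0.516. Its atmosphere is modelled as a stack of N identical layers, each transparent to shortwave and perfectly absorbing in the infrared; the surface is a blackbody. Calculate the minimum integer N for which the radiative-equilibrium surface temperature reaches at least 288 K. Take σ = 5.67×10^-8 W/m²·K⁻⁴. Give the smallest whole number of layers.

The effective emission temperature is T_e = [S(1−α)/(4σ)]^¼ = 154.1 K.
Since T_s⁴ = (N+1)T_e⁴, we need N ≥ (T_s/T_e)⁴ − 1 = 11.211.
Rounding up, N = 12.

12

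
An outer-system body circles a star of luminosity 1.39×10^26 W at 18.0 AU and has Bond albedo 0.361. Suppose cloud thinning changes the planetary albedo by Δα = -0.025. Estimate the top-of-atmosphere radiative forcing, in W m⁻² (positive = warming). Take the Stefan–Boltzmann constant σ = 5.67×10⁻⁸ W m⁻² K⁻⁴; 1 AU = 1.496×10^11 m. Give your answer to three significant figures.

0.00953 W m⁻²

d = 18.0 × 1.496×10^11 m = 2.693×10^12 m.
Spreading L over a sphere of radius d: S = 1.39×10^26/(4π·2.69×10^12²) = 1.525 W m⁻².
ΔF = −(S/4)Δα = −(1.525/4)×(-0.025) = 0.009534 W m⁻².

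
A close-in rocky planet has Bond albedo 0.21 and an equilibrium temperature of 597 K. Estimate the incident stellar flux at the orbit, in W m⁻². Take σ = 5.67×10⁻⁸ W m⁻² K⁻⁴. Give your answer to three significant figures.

36500 W m⁻²

Invert the energy balance for S: S = 4σT⁴/(1−α).
σT⁴ = 5.67×10⁻⁸·(597)⁴ = 7202 W m⁻².
S = 4·7202/0.79 = 36470 W m⁻².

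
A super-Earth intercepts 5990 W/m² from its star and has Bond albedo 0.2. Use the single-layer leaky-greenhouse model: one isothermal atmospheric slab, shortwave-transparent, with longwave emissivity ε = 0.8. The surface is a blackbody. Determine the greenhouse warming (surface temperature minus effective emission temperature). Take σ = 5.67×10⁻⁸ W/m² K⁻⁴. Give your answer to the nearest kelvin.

At the top of the atmosphere, σT_e⁴ = S(1−α)/4 = 1198 W/m², giving T_e = 381.3 K.
For a single slab of emissivity ε, T_s⁴ = 2T_e⁴/(2−ε); thus T_s = 381.3·(1.667)^(1/4) = 433.2 K.
The atmosphere warms the surface by 51.93 K.

52 kelvin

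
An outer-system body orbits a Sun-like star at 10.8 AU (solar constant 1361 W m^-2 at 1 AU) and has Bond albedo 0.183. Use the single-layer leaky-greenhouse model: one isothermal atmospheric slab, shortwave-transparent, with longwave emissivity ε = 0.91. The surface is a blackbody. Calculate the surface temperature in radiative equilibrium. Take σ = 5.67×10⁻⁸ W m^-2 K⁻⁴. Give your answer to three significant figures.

93.7 kelvin

Irradiance scales as 1/d², so S = 1361 W m^-2 × (1/10.8)² = 11.67 W m^-2.
At the top of the atmosphere, σT_e⁴ = S(1−α)/4 = 2.383 W m^-2, giving T_e = 80.52 K.
Surface balance with a leaky layer gives σT_s⁴ = σT_e⁴·2/(2−ε), so T_s = T_e·[2/(2−0.91)]^(1/4) = 93.71 K.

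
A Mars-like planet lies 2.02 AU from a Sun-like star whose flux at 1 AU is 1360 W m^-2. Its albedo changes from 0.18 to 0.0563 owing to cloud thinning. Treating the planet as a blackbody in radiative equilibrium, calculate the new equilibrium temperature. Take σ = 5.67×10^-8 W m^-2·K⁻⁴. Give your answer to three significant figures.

193 K

Irradiance scales as 1/d², so S = 1360 W m^-2 × (1/2.02)² = 333.3 W m^-2.
With the new albedo, S(1−α₂)/4 = 78.63 W m^-2, so T₂ = 193.0 K.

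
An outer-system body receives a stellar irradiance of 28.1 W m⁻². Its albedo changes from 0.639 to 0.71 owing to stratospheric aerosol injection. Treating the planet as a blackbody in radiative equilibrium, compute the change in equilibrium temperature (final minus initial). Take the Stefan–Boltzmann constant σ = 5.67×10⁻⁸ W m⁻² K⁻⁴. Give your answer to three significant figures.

-4.36 kelvin

With α = 0.639, T₁ = 81.78 K.
After:  T₂ = [28.10·0.29/(4σ)]^(1/4) = 77.42 K.
Change: 77.42 − 81.78 = -4.357 K.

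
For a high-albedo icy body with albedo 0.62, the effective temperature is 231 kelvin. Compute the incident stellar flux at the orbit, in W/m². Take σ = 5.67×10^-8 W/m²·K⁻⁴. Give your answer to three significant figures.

1700 W/m²

Invert the energy balance for S: S = 4σT⁴/(1−α).
The emitted flux is σT⁴ = 161.4 W/m².
So S = 4×161.4/(1−0.62) = 1699 W/m².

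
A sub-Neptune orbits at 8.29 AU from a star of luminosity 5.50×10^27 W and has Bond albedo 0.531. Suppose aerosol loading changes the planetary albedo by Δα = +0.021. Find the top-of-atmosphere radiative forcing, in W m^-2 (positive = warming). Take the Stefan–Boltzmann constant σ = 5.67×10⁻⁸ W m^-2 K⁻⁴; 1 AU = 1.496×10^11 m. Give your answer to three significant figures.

Orbital distance: d = 8.29 AU = 1.240×10^12 m.
S = L/(4πd²) = 284.6 W m^-2.
The change in absorbed flux is Δ[S(1−α)/4] = −SΔα/4 = -1.494 W m^-2.

-1.49 W m^-2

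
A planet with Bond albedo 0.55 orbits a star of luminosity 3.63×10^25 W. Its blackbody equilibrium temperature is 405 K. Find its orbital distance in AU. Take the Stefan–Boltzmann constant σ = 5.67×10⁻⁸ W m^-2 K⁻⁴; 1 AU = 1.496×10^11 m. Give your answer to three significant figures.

0.0976 AU

Required flux: S = 4σT⁴/(1−α) = 13560 W m^-2.
Then d = [L/(4πS)]^(1/2) = 1.460×10^10 m, i.e. 0.09756 AU.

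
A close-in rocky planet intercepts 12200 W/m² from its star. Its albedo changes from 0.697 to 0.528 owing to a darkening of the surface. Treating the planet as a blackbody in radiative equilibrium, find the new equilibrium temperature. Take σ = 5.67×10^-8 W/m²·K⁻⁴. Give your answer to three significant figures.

With the new albedo, S(1−α₂)/4 = 1440 W/m², so T₂ = 399.2 K.

399 K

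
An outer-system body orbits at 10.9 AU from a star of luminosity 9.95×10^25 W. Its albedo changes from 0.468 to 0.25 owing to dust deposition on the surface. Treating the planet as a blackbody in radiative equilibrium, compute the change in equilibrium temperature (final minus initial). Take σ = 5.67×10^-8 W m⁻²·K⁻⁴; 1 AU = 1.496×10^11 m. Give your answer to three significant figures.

4.61 K

Orbital distance: d = 10.9 AU = 1.631×10^12 m.
Flux at the orbit: S = L/(4πd²) = 9.95×10^25/(4π·(1.63×10^12)²) = 2.978 W m⁻².
With α = 0.468, T₁ = 51.41 K.
With α = 0.25, T₂ = 56.02 K.
ΔT = T₂ − T₁ = 4.609 K.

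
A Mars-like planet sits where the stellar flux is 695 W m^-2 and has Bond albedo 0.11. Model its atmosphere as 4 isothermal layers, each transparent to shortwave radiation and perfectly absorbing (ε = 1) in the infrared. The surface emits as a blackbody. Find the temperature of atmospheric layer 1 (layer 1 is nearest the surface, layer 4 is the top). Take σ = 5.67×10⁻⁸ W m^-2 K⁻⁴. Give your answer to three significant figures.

323 kelvin

The effective emission temperature is T_e = [S(1−α)/(4σ)]^¼ = 228.5 K.
In the N-layer model, layer k (counted from the surface) has T_k = (N+1−k)^(1/4)·T_e.
With k = 1: T_1 = (4+1−1)^¼·228.5 K = 323.2 K.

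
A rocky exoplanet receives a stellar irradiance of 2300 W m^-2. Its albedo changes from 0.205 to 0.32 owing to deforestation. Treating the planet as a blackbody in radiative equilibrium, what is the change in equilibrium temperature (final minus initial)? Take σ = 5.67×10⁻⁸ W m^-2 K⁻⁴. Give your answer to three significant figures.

-11.5 kelvin

With α = 0.205, T₁ = 299.6 K.
After:  T₂ = [2300·0.68/(4σ)]^(1/4) = 288.2 K.
Change: 288.2 − 299.6 = -11.48 K.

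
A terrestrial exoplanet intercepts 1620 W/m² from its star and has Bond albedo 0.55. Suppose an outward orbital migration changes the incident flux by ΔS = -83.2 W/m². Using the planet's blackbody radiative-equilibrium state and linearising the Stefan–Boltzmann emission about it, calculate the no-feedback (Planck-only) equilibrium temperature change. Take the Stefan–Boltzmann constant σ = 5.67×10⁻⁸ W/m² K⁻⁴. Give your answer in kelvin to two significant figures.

-3.1 K

The baseline emission temperature is T_e = 238.1 K.
ΔF = Δ[S(1−α)]/4 = (1−0.55)·-83.2/4 = -9.360 W/m².
Linearising σT⁴ gives d(σT⁴)/dT = 4σT_e³ = 3.062 W/m² per K.
Hence the no-feedback warming is ΔF/(4σT_e³) = -3.06 K.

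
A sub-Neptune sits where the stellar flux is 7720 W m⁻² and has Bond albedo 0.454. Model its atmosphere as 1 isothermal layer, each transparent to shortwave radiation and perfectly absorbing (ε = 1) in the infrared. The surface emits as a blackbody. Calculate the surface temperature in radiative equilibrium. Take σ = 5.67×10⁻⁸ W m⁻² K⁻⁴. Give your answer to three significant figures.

OLR = S(1−α)/4 = 1054 W m⁻²; the top layer radiates at T_e = 369.2 K.
For an N-layer opaque stack, T_s⁴ = (N+1)T_e⁴, hence T_s = (2)^(1/4)×369.2 K = 439.1 K.

439 kelvin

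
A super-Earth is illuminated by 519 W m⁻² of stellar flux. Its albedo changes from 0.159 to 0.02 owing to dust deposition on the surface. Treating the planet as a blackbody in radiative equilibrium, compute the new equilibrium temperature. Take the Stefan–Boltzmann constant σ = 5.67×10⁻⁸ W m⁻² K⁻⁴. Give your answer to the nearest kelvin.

218 K

With the new albedo, S(1−α₂)/4 = 127.2 W m⁻², so T₂ = 217.6 K.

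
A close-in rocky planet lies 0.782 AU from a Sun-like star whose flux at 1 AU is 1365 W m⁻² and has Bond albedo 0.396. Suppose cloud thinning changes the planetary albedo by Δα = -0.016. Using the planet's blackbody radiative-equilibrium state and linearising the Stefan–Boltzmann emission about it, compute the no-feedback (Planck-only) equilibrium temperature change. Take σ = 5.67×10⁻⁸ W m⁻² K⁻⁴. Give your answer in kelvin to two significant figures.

1.8 kelvin

Flux at the orbit: S = 1365/(0.782)² = 2232 W m⁻².
Reference equilibrium: T_e = [S(1−α)/(4σ)]^(1/4) = 277.7 K.
TOA radiative forcing: ΔF = −S·Δα/4 = −2232·(-0.016)/4 = 8.929 W m⁻².
Planck response: λ_P = 4σT_e³ = 4·5.67×10⁻⁸·(277.7)³ = 4.855 W m⁻²/K.
So ΔT₀ = 8.929/4.855 = 1.84 K.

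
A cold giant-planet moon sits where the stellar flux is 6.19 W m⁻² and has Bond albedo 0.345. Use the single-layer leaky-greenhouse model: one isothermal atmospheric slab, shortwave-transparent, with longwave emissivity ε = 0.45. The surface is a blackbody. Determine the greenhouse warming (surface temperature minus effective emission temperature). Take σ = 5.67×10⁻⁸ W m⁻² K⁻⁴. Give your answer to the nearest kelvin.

At the top of the atmosphere, σT_e⁴ = S(1−α)/4 = 1.014 W m⁻², giving T_e = 65.02 K.
The surface balance (absorbed SW + ε·downward IR = σT_s⁴) with T_a⁴ = T_s⁴/2 reduces to T_s = T_e·[2/(2−ε)]^¼ = 69.30 K.
The atmosphere warms the surface by 4.278 K.

4 K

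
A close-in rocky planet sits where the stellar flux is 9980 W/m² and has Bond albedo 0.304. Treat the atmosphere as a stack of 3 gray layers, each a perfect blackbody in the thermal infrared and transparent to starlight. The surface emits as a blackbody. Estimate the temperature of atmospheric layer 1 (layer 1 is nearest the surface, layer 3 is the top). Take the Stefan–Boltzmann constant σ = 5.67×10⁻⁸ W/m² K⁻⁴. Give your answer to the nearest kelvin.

The effective emission temperature is T_e = [S(1−α)/(4σ)]^¼ = 418.3 K.
The net upward flux σT_e⁴ is constant between every pair of levels, so T_k⁴ = (N+1−k)T_e⁴.
With k = 1: T_1 = (3+1−1)^¼·418.3 K = 550.6 K.

551 K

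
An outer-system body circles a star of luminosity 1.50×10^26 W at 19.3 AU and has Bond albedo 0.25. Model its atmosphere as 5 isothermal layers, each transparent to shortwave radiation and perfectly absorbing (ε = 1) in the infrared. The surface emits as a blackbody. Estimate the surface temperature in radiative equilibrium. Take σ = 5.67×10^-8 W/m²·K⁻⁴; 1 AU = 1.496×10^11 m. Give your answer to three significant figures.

73.0 K

d = 19.3 × 1.496×10^11 m = 2.887×10^12 m.
S = L/(4πd²) = 1.432 W/m².
OLR = S(1−α)/4 = 0.2685 W/m²; the top layer radiates at T_e = 46.65 K.
For an N-layer opaque stack, T_s⁴ = (N+1)T_e⁴, hence T_s = (6)^(1/4)×46.65 K = 73.01 K.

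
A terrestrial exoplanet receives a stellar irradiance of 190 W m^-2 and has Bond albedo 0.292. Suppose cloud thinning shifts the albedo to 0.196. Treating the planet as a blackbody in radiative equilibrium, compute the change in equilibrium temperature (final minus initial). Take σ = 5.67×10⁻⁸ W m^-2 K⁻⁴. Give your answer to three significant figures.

5.04 kelvin

Initial: T₁ = [S(1−0.292)/(4σ)]^(1/4) = 156.1 K.
Final:   T₂ = [S(1−0.196)/(4σ)]^(1/4) = 161.1 K.
Change: 161.1 − 156.1 = 5.041 K.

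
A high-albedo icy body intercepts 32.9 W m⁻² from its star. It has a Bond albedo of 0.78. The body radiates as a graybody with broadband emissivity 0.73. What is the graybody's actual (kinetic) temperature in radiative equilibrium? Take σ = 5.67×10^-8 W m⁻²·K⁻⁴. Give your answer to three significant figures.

Absorbed flux (global mean): S(1−α)/4 = 32.90·0.22/4 = 1.809 W m⁻².
Radiative balance εσT⁴ = 1.809 gives T = [1.809/(0.73·σ)]^(1/4) = 81.31 K.

81.3 kelvin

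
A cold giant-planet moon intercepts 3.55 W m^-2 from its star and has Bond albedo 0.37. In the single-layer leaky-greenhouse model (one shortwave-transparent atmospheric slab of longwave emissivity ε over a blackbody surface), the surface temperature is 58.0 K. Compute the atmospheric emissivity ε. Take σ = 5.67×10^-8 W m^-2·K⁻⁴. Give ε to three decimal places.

0.257

TOA balance gives T_e = 56.04 K.
Inverting T_s⁴ = 2T_e⁴/(2−ε): (T_e/T_s)⁴ = 0.8714, so ε = 2(1 − 0.8714) = 0.2572.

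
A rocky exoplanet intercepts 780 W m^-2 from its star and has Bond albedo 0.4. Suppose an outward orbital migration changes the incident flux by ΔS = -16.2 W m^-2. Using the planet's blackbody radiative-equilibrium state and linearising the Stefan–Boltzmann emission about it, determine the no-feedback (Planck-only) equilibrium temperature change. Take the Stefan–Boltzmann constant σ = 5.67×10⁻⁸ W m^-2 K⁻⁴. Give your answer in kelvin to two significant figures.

Unperturbed T_e = [780.0·(1−0.4)/(4σ)]^¼ = 213.1 K.
TOA radiative forcing: ΔF = (1−α)ΔS/4 = 0.6·(-16.2)/4 = -2.430 W m^-2.
The Planck feedback parameter is 4σT_e³ = 2.196 W m^-2/K.
Hence the no-feedback warming is ΔF/(4σT_e³) = -1.11 K.

-1.1 kelvin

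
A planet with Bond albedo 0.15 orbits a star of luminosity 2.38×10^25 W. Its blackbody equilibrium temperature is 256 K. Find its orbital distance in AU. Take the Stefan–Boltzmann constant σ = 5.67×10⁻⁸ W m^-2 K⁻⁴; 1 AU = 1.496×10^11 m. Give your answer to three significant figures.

The flux needed for this T is 4σT⁴/(1−0.15) = 1146 W m^-2.
Then d = [L/(4πS)]^(1/2) = 4.065×10^10 m, i.e. 0.2717 AU.

0.272 AU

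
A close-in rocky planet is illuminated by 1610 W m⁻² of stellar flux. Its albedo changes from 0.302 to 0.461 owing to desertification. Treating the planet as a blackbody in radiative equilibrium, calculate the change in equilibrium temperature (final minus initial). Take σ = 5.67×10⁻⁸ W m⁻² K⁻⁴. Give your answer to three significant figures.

-16.6 kelvin

With α = 0.302, T₁ = 265.3 K.
With α = 0.461, T₂ = 248.7 K.
ΔT = T₂ − T₁ = -16.60 K.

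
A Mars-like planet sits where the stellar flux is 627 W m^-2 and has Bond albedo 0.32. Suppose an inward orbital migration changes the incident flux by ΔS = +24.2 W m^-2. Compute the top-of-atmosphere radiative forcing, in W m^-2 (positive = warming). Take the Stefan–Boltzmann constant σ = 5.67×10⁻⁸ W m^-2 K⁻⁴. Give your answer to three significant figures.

TOA radiative forcing: ΔF = (1−α)ΔS/4 = 0.68·(+24.2)/4 = 4.114 W m^-2.

4.11 W m^-2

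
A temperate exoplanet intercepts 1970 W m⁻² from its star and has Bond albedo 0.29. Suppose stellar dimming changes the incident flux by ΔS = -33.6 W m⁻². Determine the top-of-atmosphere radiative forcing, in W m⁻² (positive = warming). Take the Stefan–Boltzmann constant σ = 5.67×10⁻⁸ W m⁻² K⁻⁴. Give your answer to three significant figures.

TOA radiative forcing: ΔF = (1−α)ΔS/4 = 0.71·(-33.6)/4 = -5.964 W m⁻².

-5.96 W m⁻²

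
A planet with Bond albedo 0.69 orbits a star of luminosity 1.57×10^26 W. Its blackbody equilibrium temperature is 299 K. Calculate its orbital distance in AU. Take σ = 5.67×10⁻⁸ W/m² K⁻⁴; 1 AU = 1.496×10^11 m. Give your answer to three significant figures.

0.309 AU

Required flux: S = 4σT⁴/(1−α) = 5847 W/m².
S = L/(4πd²) → d = √(L/4πS) = √(1.57×10^26/(4π·5847)) = 4.622×10^10 m = 0.3090 AU.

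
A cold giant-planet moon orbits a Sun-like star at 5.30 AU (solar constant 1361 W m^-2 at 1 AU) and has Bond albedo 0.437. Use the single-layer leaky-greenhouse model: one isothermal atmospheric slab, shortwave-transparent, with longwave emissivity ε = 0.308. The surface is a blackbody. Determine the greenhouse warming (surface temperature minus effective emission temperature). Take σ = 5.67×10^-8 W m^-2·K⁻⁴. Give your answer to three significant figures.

4.47 K

Flux at the orbit: S = 1361/(5.30)² = 48.45 W m^-2.
Effective emission temperature (TOA balance): σT_e⁴ = S(1−α)/4 = 6.820 W m^-2 → T_e = 104.7 K.
The surface balance (absorbed SW + ε·downward IR = σT_s⁴) with T_a⁴ = T_s⁴/2 reduces to T_s = T_e·[2/(2−ε)]^¼ = 109.2 K.
Greenhouse warming: T_s − T_e = 4.471 K.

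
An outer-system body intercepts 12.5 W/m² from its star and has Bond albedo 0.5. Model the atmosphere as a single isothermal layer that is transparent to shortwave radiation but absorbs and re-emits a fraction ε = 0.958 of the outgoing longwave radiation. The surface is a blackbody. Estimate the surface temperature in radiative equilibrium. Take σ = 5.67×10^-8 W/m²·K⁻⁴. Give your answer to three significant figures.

85.3 K

The planet radiates to space at T_e = [S(1−α)/(4σ)]^(1/4) = 72.45 K.
The surface balance (absorbed SW + ε·downward IR = σT_s⁴) with T_a⁴ = T_s⁴/2 reduces to T_s = T_e·[2/(2−ε)]^¼ = 85.28 K.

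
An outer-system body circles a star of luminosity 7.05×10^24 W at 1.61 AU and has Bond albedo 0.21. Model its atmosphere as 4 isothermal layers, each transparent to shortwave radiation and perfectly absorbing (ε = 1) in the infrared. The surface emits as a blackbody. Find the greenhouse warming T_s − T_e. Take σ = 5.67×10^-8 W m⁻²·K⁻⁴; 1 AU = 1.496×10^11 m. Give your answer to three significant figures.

d = 1.61 × 1.496×10^11 m = 2.409×10^11 m.
S = L/(4πd²) = 9.671 W m⁻².
The effective emission temperature is T_e = [S(1−α)/(4σ)]^¼ = 76.18 K.
Surface: T_s = (5)^¼·T_e = 113.9 K.
So the greenhouse effect raises the surface by 113.9 − 76.18 = 37.74 K.

37.7 kelvin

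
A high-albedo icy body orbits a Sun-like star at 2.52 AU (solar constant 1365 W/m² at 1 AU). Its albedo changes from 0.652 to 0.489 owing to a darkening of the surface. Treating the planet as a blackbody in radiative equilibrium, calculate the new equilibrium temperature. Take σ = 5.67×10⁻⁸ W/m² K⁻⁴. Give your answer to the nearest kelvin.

148 K

By the inverse-square law, S = 1365/2.52² = 214.9 W/m².
New equilibrium: T₂ = [(1−0.489)·214.9/(4σ)]^(1/4) = 148.3 K.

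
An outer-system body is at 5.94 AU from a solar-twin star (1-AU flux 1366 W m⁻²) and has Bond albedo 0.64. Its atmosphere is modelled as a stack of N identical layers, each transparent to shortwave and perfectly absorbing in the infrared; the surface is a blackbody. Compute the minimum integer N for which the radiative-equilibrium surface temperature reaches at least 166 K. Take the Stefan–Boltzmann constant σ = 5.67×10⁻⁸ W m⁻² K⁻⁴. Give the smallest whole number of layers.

12

Flux at the orbit: S = 1366/(5.94)² = 38.71 W m⁻².
Top-of-atmosphere balance: σT_e⁴ = S(1−α)/4 = 3.484 W m⁻² → T_e = 88.54 K.
T_s = (N+1)^(1/4)·T_e ≥ 166 K requires N+1 ≥ (T_s/T_e)⁴ = (166/88.54)⁴ = 12.356.
The minimum whole number is N = 12.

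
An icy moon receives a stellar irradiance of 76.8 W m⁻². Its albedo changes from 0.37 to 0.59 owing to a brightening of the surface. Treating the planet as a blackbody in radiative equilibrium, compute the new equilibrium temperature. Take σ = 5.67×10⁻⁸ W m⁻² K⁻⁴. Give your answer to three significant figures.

T₂ = [S(1−α₂)/(4σ)]^(1/4) = [76.80·0.41/(4σ)]^(1/4) = 108.5 K.

109 kelvin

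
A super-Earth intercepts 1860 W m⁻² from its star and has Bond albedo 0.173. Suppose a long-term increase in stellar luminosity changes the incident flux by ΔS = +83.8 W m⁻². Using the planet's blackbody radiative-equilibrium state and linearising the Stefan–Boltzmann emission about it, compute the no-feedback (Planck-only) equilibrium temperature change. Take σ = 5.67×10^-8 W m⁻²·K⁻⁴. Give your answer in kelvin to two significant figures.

Unperturbed T_e = [1860·(1−0.173)/(4σ)]^¼ = 287.0 K.
Only a fraction (1−α) is absorbed and it's spread over 4πR², so ΔF = (1−α)ΔS/4 = 17.33 W m⁻².
Linearising σT⁴ gives d(σT⁴)/dT = 4σT_e³ = 5.360 W m⁻² per K.
So ΔT₀ = 17.33/5.360 = 3.23 K.

3.2 K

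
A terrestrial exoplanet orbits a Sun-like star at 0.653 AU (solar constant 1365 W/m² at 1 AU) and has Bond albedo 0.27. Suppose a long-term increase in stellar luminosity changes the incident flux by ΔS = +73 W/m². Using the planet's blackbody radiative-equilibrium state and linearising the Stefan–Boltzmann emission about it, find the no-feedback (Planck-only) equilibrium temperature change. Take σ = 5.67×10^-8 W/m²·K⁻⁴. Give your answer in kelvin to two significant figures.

By the inverse-square law, S = 1365/0.653² = 3201 W/m².
Reference equilibrium: T_e = [S(1−α)/(4σ)]^(1/4) = 318.6 K.
TOA radiative forcing: ΔF = (1−α)ΔS/4 = 0.73·(+73)/4 = 13.32 W/m².
The Planck feedback parameter is 4σT_e³ = 7.335 W/m²/K.
Hence the no-feedback warming is ΔF/(4σT_e³) = 1.82 K.

1.8 kelvin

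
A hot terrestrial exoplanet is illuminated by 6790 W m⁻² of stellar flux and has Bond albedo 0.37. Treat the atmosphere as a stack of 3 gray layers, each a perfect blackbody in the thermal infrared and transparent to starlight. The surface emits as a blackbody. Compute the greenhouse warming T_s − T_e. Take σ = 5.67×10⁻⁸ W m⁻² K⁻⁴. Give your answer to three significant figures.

OLR = S(1−α)/4 = 1069 W m⁻²; the top layer radiates at T_e = 370.6 K.
T_s = (N+1)^(1/4)·T_e = 524.1 K.
So the greenhouse effect raises the surface by 524.1 − 370.6 = 153.5 K.

154 kelvin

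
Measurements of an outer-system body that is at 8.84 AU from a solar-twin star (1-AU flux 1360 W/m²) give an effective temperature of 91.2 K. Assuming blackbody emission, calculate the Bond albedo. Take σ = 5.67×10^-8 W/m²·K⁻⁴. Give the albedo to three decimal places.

Flux at the orbit: S = 1360/(8.84)² = 17.40 W/m².
Rearranging the radiative balance, α = 1 − 4σT⁴/S.
4σT⁴ = 4·5.67×10⁻⁸·(91.2)⁴ = 15.69 W/m².
1−α = 15.69/17.40 = 0.9015, so α = 0.0985.

0.098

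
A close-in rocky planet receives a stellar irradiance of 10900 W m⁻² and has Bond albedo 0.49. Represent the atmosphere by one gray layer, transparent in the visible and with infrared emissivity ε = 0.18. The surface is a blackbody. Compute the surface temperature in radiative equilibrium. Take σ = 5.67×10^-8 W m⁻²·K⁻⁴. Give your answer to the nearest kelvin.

405 K

The planet radiates to space at T_e = [S(1−α)/(4σ)]^(1/4) = 395.7 K.
The surface balance (absorbed SW + ε·downward IR = σT_s⁴) with T_a⁴ = T_s⁴/2 reduces to T_s = T_e·[2/(2−ε)]^¼ = 405.1 K.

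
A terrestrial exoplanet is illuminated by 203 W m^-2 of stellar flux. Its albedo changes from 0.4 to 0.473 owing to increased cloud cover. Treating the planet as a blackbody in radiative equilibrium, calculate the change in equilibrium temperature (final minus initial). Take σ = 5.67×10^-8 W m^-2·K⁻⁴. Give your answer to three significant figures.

-4.86 K

Initial: T₁ = [S(1−0.4)/(4σ)]^(1/4) = 152.2 K.
With α = 0.473, T₂ = 147.4 K.
Change: 147.4 − 152.2 = -4.858 K.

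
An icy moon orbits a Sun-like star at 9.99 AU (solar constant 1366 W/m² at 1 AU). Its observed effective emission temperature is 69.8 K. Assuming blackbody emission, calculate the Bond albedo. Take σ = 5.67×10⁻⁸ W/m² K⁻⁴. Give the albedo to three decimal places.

0.607

Irradiance scales as 1/d², so S = 1366 W/m² × (1/9.99)² = 13.69 W/m².
Energy balance: S(1−α)/4 = σT⁴, so 1−α = 4σT⁴/S.
4σT⁴ = 4·5.67×10⁻⁸·(69.8)⁴ = 5.384 W/m².
1−α = 5.384/13.69 = 0.3933, so α = 0.6067.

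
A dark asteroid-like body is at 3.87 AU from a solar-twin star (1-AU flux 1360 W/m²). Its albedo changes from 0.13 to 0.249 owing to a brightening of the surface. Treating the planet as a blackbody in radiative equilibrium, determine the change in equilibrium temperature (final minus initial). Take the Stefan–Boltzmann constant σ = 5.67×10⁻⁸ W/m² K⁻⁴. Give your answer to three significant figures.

Flux at the orbit: S = 1360/(3.87)² = 90.81 W/m².
Before: T₁ = [90.81·0.87/(4σ)]^(1/4) = 136.6 K.
After:  T₂ = [90.81·0.751/(4σ)]^(1/4) = 131.7 K.
Change: 131.7 − 136.6 = -4.932 K.

-4.93 K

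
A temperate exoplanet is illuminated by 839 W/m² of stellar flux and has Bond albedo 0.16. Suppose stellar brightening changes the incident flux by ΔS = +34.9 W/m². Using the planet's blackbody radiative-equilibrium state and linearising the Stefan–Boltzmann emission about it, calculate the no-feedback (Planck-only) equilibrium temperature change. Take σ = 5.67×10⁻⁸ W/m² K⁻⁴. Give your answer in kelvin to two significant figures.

2.5 K

Reference equilibrium: T_e = [S(1−α)/(4σ)]^(1/4) = 236.1 K.
Only a fraction (1−α) is absorbed and it's spread over 4πR², so ΔF = (1−α)ΔS/4 = 7.329 W/m².
Linearising σT⁴ gives d(σT⁴)/dT = 4σT_e³ = 2.985 W/m² per K.
ΔT₀ = ΔF/λ_P = 7.329/2.985 = 2.46 K.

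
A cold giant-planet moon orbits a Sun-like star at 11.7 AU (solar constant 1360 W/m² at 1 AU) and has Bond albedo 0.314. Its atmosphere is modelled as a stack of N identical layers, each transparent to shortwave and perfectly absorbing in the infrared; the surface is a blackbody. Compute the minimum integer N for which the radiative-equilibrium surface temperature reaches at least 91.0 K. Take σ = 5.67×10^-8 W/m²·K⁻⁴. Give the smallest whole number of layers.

Irradiance scales as 1/d², so S = 1360 W/m² × (1/11.7)² = 9.935 W/m².
OLR = S(1−α)/4 = 1.704 W/m²; the top layer radiates at T_e = 74.04 K.
Since T_s⁴ = (N+1)T_e⁴, we need N ≥ (T_s/T_e)⁴ − 1 = 1.282.
So N ≥ 1.282; the smallest integer is N = 2.

2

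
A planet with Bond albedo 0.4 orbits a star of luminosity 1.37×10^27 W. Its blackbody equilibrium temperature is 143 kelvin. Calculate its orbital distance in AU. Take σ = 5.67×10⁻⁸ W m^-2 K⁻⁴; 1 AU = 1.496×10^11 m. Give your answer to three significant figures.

Required flux: S = 4σT⁴/(1−α) = 158.1 W m^-2.
Then d = [L/(4πS)]^(1/2) = 8.305×10^11 m, i.e. 5.551 AU.

5.55 AU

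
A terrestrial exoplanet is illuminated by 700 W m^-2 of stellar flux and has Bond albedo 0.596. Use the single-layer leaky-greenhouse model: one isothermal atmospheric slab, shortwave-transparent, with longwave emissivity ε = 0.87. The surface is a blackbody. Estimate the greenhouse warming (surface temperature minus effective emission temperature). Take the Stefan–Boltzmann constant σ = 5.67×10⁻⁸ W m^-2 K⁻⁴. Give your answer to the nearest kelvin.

29 K

At the top of the atmosphere, σT_e⁴ = S(1−α)/4 = 70.70 W m^-2, giving T_e = 187.9 K.
Surface balance with a leaky layer gives σT_s⁴ = σT_e⁴·2/(2−ε), so T_s = T_e·[2/(2−0.87)]^(1/4) = 216.7 K.
The atmosphere warms the surface by 28.83 K.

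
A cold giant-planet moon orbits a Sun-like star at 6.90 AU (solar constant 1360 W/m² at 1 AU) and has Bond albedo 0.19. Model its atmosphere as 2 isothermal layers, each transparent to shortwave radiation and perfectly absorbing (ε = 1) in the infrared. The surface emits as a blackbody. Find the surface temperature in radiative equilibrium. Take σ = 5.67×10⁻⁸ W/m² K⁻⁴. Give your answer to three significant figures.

132 K

Irradiance scales as 1/d², so S = 1360 W/m² × (1/6.90)² = 28.57 W/m².
The effective emission temperature is T_e = [S(1−α)/(4σ)]^¼ = 100.5 K.
With N = 2 opaque layers, T_s = (N+1)^(1/4)·T_e = 3^(1/4)·100.5 = 132.3 K.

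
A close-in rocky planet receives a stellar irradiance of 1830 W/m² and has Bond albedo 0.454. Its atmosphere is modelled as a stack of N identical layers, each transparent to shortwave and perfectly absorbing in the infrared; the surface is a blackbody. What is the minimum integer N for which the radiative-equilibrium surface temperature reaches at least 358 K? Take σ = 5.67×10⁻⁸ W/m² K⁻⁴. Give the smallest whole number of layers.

OLR = S(1−α)/4 = 249.8 W/m²; the top layer radiates at T_e = 257.6 K.
Need (N+1)T_e⁴ ≥ T_s⁴, i.e. N+1 ≥ (358/257.6)⁴ = 3.728.
Rounding up, N = 3.

3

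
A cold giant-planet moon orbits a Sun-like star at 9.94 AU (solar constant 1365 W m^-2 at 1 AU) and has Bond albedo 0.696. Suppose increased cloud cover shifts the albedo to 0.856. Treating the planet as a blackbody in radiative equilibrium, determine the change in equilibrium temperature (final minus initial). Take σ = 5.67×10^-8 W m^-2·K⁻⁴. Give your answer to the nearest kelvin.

-11 kelvin

Flux at the orbit: S = 1365/(9.94)² = 13.82 W m^-2.
Before: T₁ = [13.82·0.304/(4σ)]^(1/4) = 65.60 K.
Final:   T₂ = [S(1−0.856)/(4σ)]^(1/4) = 54.42 K.
Change: 54.42 − 65.60 = -11.18 K.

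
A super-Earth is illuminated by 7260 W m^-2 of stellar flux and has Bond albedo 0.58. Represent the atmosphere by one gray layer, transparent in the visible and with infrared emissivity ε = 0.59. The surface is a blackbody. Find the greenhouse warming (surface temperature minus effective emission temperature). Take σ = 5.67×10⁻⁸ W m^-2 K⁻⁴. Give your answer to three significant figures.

31.1 K

Effective emission temperature (TOA balance): σT_e⁴ = S(1−α)/4 = 762.3 W m^-2 → T_e = 340.5 K.
For a single slab of emissivity ε, T_s⁴ = 2T_e⁴/(2−ε); thus T_s = 340.5·(1.418)^(1/4) = 371.6 K.
Greenhouse warming: T_s − T_e = 31.10 K.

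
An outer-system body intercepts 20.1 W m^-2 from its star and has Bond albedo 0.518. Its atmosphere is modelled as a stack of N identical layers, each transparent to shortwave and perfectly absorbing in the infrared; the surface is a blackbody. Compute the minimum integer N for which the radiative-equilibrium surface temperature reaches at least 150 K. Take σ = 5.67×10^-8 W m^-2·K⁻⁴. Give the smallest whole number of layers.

11

The effective emission temperature is T_e = [S(1−α)/(4σ)]^¼ = 80.84 K.
Need (N+1)T_e⁴ ≥ T_s⁴, i.e. N+1 ≥ (150/80.84)⁴ = 11.851.
So N ≥ 10.851; the smallest integer is N = 11.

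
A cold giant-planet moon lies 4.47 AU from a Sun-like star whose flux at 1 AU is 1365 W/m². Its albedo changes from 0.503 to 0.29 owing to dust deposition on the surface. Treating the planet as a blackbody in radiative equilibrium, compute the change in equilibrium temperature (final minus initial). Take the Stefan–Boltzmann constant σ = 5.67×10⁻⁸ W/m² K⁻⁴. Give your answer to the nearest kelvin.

10 K

Flux at the orbit: S = 1365/(4.47)² = 68.32 W/m².
Initial: T₁ = [S(1−0.503)/(4σ)]^(1/4) = 110.6 K.
With α = 0.29, T₂ = 120.9 K.
Change: 120.9 − 110.6 = 10.32 K.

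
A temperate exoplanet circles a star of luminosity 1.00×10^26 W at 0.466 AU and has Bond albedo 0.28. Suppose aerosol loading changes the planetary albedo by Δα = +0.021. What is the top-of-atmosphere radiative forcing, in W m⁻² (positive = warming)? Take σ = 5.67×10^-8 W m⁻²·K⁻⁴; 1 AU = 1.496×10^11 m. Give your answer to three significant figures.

-8.60 W m⁻²

d = 0.466 × 1.496×10^11 m = 6.971×10^10 m.
Flux at the orbit: S = L/(4πd²) = 1.00×10^26/(4π·(6.97×10^10)²) = 1637 W m⁻².
ΔF = −(S/4)Δα = −(1637/4)×(+0.021) = -8.596 W m⁻².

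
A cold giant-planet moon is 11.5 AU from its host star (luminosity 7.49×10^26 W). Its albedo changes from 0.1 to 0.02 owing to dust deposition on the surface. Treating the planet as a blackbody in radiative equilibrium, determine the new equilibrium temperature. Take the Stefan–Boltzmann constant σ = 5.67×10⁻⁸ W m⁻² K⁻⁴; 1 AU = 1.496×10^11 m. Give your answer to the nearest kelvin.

97 K

Orbital distance: d = 11.5 AU = 1.720×10^12 m.
Spreading L over a sphere of radius d: S = 7.49×10^26/(4π·1.72×10^12²) = 20.14 W m⁻².
T₂ = [S(1−α₂)/(4σ)]^(1/4) = [20.14·0.98/(4σ)]^(1/4) = 96.58 K.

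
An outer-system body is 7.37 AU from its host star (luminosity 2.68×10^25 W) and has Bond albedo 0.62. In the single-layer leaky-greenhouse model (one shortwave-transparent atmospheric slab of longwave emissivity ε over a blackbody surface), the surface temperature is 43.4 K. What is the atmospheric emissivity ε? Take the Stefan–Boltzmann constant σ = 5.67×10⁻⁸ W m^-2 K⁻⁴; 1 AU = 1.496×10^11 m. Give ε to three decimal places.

Orbital distance: d = 7.37 AU = 1.103×10^12 m.
Spreading L over a sphere of radius d: S = 2.68×10^25/(4π·1.10×10^12²) = 1.754 W m^-2.
First, T_e = [1.754·(1−0.62)/(4σ)]^(1/4) = 41.41 K.
Since (2−ε)/2 = (T_e/T_s)⁴ = 0.8285, ε = 0.3429.

0.343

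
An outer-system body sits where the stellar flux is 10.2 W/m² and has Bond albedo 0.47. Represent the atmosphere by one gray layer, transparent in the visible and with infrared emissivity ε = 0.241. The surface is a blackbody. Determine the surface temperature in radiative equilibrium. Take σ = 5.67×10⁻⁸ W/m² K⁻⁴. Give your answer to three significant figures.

The planet radiates to space at T_e = [S(1−α)/(4σ)]^(1/4) = 69.87 K.
For a single slab of emissivity ε, T_s⁴ = 2T_e⁴/(2−ε); thus T_s = 69.87·(1.137)^(1/4) = 72.15 K.

72.2 K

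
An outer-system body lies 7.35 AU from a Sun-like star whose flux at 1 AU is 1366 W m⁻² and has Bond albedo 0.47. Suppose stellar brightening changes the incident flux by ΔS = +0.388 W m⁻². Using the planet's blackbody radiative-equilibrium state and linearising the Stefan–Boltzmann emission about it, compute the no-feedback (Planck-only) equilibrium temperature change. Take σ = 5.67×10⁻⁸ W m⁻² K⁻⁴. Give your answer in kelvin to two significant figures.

Irradiance scales as 1/d², so S = 1366 W m⁻² × (1/7.35)² = 25.29 W m⁻².
Reference equilibrium: T_e = [S(1−α)/(4σ)]^(1/4) = 87.68 K.
Only a fraction (1−α) is absorbed and it's spread over 4πR², so ΔF = (1−α)ΔS/4 = 0.05141 W m⁻².
Planck response: λ_P = 4σT_e³ = 4·5.67×10⁻⁸·(87.68)³ = 0.1529 W m⁻²/K.
ΔT₀ = ΔF/λ_P = 0.05141/0.1529 = 0.336 K.

0.34 kelvin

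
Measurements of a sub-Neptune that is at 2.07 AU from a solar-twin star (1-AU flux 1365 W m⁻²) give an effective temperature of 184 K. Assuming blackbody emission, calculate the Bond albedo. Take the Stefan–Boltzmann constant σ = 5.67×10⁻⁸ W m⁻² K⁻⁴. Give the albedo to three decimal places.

Flux at the orbit: S = 1365/(2.07)² = 318.6 W m⁻².
From σT⁴ = S(1−α)/4 we invert for α: 1−α = 4σT⁴/S.
σT⁴ = 64.99 W m⁻², so 4σT⁴ = 260.0 W m⁻².
1−α = 260.0/318.6 = 0.8161, so α = 0.1839.

0.184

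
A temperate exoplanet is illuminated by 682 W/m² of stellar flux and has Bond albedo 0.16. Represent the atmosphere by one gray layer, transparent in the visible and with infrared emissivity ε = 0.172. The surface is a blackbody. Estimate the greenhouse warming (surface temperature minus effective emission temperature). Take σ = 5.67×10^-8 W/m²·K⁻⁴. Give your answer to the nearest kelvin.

Effective emission temperature (TOA balance): σT_e⁴ = S(1−α)/4 = 143.2 W/m² → T_e = 224.2 K.
Surface balance with a leaky layer gives σT_s⁴ = σT_e⁴·2/(2−ε), so T_s = T_e·[2/(2−0.172)]^(1/4) = 229.3 K.
T_s − T_e = 229.3 − 224.2 = 5.097 K.

5 K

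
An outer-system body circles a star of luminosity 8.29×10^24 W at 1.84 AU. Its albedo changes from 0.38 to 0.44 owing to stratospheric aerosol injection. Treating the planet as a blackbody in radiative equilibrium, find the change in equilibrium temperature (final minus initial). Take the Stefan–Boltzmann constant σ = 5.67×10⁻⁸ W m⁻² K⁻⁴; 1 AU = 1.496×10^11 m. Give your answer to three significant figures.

d = 1.84 × 1.496×10^11 m = 2.753×10^11 m.
S = L/(4πd²) = 8.707 W m⁻².
With α = 0.38, T₁ = 69.85 K.
Final:   T₂ = [S(1−0.44)/(4σ)]^(1/4) = 68.09 K.
Change: 68.09 − 69.85 = -1.755 K.

-1.75 K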